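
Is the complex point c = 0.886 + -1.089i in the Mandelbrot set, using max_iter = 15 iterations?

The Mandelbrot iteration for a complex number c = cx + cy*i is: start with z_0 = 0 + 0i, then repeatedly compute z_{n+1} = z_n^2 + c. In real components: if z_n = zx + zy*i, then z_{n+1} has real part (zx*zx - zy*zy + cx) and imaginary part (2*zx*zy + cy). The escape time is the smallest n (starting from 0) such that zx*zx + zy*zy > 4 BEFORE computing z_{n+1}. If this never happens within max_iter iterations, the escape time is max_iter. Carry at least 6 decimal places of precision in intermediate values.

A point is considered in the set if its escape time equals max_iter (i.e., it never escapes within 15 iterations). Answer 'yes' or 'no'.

z_0 = 0 + 0i, c = 0.8860 + -1.0890i
Iter 1: z = 0.8860 + -1.0890i, |z|^2 = 1.9709
Iter 2: z = 0.4851 + -3.0187i, |z|^2 = 9.3479
Escaped at iteration 2

Answer: no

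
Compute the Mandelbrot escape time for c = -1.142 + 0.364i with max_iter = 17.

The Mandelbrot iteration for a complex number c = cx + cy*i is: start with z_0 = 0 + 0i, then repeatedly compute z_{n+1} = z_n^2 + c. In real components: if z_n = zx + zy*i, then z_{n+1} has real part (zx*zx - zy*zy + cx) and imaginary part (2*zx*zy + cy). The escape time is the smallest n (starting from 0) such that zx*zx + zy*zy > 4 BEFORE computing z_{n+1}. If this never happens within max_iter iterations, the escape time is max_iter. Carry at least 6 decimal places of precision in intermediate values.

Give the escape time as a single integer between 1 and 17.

z_0 = 0 + 0i, c = -1.1420 + 0.3640i
Iter 1: z = -1.1420 + 0.3640i, |z|^2 = 1.4367
Iter 2: z = 0.0297 + -0.4674i, |z|^2 = 0.2193
Iter 3: z = -1.3596 + 0.3363i, |z|^2 = 1.9615
Iter 4: z = 0.5933 + -0.5504i, |z|^2 = 0.6549
Iter 5: z = -1.0929 + -0.2891i, |z|^2 = 1.2779
Iter 6: z = -0.0312 + 0.9958i, |z|^2 = 0.9927
Iter 7: z = -2.1327 + 0.3018i, |z|^2 = 4.6396
Escaped at iteration 7

Answer: 7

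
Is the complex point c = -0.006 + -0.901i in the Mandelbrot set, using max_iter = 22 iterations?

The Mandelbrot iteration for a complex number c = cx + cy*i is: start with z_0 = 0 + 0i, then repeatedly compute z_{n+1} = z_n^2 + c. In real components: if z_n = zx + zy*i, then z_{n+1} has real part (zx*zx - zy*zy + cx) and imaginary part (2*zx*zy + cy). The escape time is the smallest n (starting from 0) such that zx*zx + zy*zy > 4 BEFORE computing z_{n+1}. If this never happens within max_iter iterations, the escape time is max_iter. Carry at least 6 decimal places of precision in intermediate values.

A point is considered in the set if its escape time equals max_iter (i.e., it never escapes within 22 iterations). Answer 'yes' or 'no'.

z_0 = 0 + 0i, c = -0.0060 + -0.9010i
Iter 1: z = -0.0060 + -0.9010i, |z|^2 = 0.8118
Iter 2: z = -0.8178 + -0.8902i, |z|^2 = 1.4612
Iter 3: z = -0.1297 + 0.5549i, |z|^2 = 0.3248
Iter 4: z = -0.2971 + -1.0449i, |z|^2 = 1.1802
Iter 5: z = -1.0096 + -0.2800i, |z|^2 = 1.0978
Iter 6: z = 0.9349 + -0.3355i, |z|^2 = 0.9866
Iter 7: z = 0.7555 + -1.5284i, |z|^2 = 2.9067
Iter 8: z = -1.7712 + -3.2103i, |z|^2 = 13.4434
Escaped at iteration 8

Answer: no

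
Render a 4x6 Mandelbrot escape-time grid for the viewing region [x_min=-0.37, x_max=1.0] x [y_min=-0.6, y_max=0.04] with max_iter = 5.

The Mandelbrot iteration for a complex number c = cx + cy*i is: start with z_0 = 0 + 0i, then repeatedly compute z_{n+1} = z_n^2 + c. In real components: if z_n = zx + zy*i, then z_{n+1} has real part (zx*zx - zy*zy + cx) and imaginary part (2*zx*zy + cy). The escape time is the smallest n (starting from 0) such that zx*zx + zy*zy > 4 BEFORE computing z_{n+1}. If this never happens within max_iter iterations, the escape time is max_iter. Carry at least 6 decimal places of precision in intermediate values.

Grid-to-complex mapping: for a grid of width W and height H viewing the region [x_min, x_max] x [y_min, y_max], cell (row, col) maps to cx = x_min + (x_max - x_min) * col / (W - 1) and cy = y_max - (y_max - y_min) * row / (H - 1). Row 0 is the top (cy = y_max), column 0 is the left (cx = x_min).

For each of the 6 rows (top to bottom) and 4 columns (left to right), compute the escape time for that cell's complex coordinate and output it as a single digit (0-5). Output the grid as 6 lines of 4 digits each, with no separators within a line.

Answer: 5542
5542
5542
5542
5542
5542

Derivation:
(row=0, col=0): c = -0.3700 + 0.0400i → escape time 5
(row=0, col=1): c = 0.0867 + 0.0400i → escape time 5
(row=0, col=2): c = 0.5433 + 0.0400i → escape time 4
(row=0, col=3): c = 1.0000 + 0.0400i → escape time 2
(row=1, col=0): c = -0.3700 + -0.0880i → escape time 5
(row=1, col=1): c = 0.0867 + -0.0880i → escape time 5
(row=1, col=2): c = 0.5433 + -0.0880i → escape time 4
(row=1, col=3): c = 1.0000 + -0.0880i → escape time 2
(row=2, col=0): c = -0.3700 + -0.2160i → escape time 5
(row=2, col=1): c = 0.0867 + -0.2160i → escape time 5
(row=2, col=2): c = 0.5433 + -0.2160i → escape time 4
(row=2, col=3): c = 1.0000 + -0.2160i → escape time 2
(row=3, col=0): c = -0.3700 + -0.3440i → escape time 5
(row=3, col=1): c = 0.0867 + -0.3440i → escape time 5
(row=3, col=2): c = 0.5433 + -0.3440i → escape time 4
(row=3, col=3): c = 1.0000 + -0.3440i → escape time 2
(row=4, col=0): c = -0.3700 + -0.4720i → escape time 5
(row=4, col=1): c = 0.0867 + -0.4720i → escape time 5
(row=4, col=2): c = 0.5433 + -0.4720i → escape time 4
(row=4, col=3): c = 1.0000 + -0.4720i → escape time 2
(row=5, col=0): c = -0.3700 + -0.6000i → escape time 5
(row=5, col=1): c = 0.0867 + -0.6000i → escape time 5
(row=5, col=2): c = 0.5433 + -0.6000i → escape time 4
(row=5, col=3): c = 1.0000 + -0.6000i → escape time 2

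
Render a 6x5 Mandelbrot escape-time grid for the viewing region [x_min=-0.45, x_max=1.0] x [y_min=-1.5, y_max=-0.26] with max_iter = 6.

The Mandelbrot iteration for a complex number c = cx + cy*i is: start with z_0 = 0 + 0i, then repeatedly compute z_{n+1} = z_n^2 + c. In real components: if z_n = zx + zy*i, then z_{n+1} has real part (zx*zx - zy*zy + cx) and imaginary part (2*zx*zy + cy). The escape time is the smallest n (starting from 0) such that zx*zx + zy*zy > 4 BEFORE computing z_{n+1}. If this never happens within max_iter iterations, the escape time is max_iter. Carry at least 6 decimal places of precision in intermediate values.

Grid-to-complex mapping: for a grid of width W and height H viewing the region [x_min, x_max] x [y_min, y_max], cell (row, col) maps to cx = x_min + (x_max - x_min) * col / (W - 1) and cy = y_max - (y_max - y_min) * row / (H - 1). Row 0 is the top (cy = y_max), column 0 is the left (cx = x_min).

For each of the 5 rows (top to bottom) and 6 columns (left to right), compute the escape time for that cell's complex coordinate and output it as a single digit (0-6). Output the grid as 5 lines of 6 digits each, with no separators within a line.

(row=0, col=0): c = -0.4500 + -0.2600i → escape time 6
(row=0, col=1): c = -0.1600 + -0.2600i → escape time 6
(row=0, col=2): c = 0.1300 + -0.2600i → escape time 6
(row=0, col=3): c = 0.4200 + -0.2600i → escape time 6
(row=0, col=4): c = 0.7100 + -0.2600i → escape time 3
(row=0, col=5): c = 1.0000 + -0.2600i → escape time 2
(row=1, col=0): c = -0.4500 + -0.5700i → escape time 6
(row=1, col=1): c = -0.1600 + -0.5700i → escape time 6
(row=1, col=2): c = 0.1300 + -0.5700i → escape time 6
(row=1, col=3): c = 0.4200 + -0.5700i → escape time 6
(row=1, col=4): c = 0.7100 + -0.5700i → escape time 3
(row=1, col=5): c = 1.0000 + -0.5700i → escape time 2
(row=2, col=0): c = -0.4500 + -0.8800i → escape time 5
(row=2, col=1): c = -0.1600 + -0.8800i → escape time 6
(row=2, col=2): c = 0.1300 + -0.8800i → escape time 5
(row=2, col=3): c = 0.4200 + -0.8800i → escape time 3
(row=2, col=4): c = 0.7100 + -0.8800i → escape time 2
(row=2, col=5): c = 1.0000 + -0.8800i → escape time 2
(row=3, col=0): c = -0.4500 + -1.1900i → escape time 3
(row=3, col=1): c = -0.1600 + -1.1900i → escape time 3
(row=3, col=2): c = 0.1300 + -1.1900i → escape time 3
(row=3, col=3): c = 0.4200 + -1.1900i → escape time 2
(row=3, col=4): c = 0.7100 + -1.1900i → escape time 2
(row=3, col=5): c = 1.0000 + -1.1900i → escape time 2
(row=4, col=0): c = -0.4500 + -1.5000i → escape time 2
(row=4, col=1): c = -0.1600 + -1.5000i → escape time 2
(row=4, col=2): c = 0.1300 + -1.5000i → escape time 2
(row=4, col=3): c = 0.4200 + -1.5000i → escape time 2
(row=4, col=4): c = 0.7100 + -1.5000i → escape time 2
(row=4, col=5): c = 1.0000 + -1.5000i → escape time 2

Answer: 666632
666632
565322
333222
222222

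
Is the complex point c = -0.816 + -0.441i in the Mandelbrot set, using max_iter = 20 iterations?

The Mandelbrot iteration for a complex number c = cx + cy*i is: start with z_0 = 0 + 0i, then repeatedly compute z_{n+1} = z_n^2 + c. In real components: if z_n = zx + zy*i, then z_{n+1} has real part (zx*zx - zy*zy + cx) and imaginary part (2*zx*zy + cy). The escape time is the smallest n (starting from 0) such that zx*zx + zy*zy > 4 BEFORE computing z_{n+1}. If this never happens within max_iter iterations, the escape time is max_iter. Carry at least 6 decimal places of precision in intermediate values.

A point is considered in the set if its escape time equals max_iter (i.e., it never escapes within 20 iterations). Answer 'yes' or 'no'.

Answer: no

Derivation:
z_0 = 0 + 0i, c = -0.8160 + -0.4410i
Iter 1: z = -0.8160 + -0.4410i, |z|^2 = 0.8603
Iter 2: z = -0.3446 + 0.2787i, |z|^2 = 0.1964
Iter 3: z = -0.7749 + -0.6331i, |z|^2 = 1.0013
Iter 4: z = -0.6163 + 0.5402i, |z|^2 = 0.6717
Iter 5: z = -0.7280 + -1.1069i, |z|^2 = 1.7551
Iter 6: z = -1.5113 + 1.1705i, |z|^2 = 3.6540
Iter 7: z = 0.0978 + -3.9789i, |z|^2 = 15.8414
Escaped at iteration 7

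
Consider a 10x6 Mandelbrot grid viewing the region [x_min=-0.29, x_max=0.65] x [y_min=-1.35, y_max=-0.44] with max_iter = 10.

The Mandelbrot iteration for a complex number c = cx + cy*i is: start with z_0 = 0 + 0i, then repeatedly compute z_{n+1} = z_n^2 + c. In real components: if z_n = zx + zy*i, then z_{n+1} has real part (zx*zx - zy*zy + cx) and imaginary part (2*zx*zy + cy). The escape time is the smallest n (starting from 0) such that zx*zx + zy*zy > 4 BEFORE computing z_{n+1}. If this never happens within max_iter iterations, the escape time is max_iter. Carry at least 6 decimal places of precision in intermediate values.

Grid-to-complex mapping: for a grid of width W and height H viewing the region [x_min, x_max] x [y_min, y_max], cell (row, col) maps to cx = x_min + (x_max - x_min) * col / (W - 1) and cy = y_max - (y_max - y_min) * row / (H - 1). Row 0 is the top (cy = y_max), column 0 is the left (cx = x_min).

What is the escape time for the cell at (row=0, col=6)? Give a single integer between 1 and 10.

Answer: 10

Derivation:
z_0 = 0 + 0i, c = 0.3367 + -0.4400i
Iter 1: z = 0.3367 + -0.4400i, |z|^2 = 0.3069
Iter 2: z = 0.2564 + -0.7363i, |z|^2 = 0.6078
Iter 3: z = -0.1397 + -0.8176i, |z|^2 = 0.6879
Iter 4: z = -0.3123 + -0.2116i, |z|^2 = 0.1423
Iter 5: z = 0.3894 + -0.3078i, |z|^2 = 0.2464
Iter 6: z = 0.3935 + -0.6797i, |z|^2 = 0.6169
Iter 7: z = 0.0295 + -0.9750i, |z|^2 = 0.9515
Iter 8: z = -0.6131 + -0.4975i, |z|^2 = 0.6233
Iter 9: z = 0.4650 + 0.1700i, |z|^2 = 0.2451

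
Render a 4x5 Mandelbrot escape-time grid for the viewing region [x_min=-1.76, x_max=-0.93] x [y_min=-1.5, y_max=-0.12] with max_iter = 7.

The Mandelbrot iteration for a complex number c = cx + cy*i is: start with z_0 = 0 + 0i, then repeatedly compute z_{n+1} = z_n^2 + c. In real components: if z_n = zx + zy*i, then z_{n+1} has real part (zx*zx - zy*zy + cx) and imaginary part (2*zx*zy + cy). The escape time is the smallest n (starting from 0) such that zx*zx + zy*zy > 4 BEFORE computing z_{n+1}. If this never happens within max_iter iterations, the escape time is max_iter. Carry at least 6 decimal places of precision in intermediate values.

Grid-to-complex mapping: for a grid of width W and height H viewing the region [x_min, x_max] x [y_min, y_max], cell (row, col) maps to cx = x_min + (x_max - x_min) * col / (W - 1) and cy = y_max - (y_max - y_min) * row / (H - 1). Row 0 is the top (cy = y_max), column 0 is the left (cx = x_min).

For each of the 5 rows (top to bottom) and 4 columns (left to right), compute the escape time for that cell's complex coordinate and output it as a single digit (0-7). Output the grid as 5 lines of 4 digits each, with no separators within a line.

(row=0, col=0): c = -1.7600 + -0.1200i → escape time 4
(row=0, col=1): c = -1.4833 + -0.1200i → escape time 7
(row=0, col=2): c = -1.2067 + -0.1200i → escape time 7
(row=0, col=3): c = -0.9300 + -0.1200i → escape time 7
(row=1, col=0): c = -1.7600 + -0.4650i → escape time 3
(row=1, col=1): c = -1.4833 + -0.4650i → escape time 3
(row=1, col=2): c = -1.2067 + -0.4650i → escape time 6
(row=1, col=3): c = -0.9300 + -0.4650i → escape time 5
(row=2, col=0): c = -1.7600 + -0.8100i → escape time 2
(row=2, col=1): c = -1.4833 + -0.8100i → escape time 3
(row=2, col=2): c = -1.2067 + -0.8100i → escape time 3
(row=2, col=3): c = -0.9300 + -0.8100i → escape time 3
(row=3, col=0): c = -1.7600 + -1.1550i → escape time 1
(row=3, col=1): c = -1.4833 + -1.1550i → escape time 2
(row=3, col=2): c = -1.2067 + -1.1550i → escape time 3
(row=3, col=3): c = -0.9300 + -1.1550i → escape time 3
(row=4, col=0): c = -1.7600 + -1.5000i → escape time 1
(row=4, col=1): c = -1.4833 + -1.5000i → escape time 1
(row=4, col=2): c = -1.2067 + -1.5000i → escape time 2
(row=4, col=3): c = -0.9300 + -1.5000i → escape time 2

Answer: 4777
3365
2333
1233
1122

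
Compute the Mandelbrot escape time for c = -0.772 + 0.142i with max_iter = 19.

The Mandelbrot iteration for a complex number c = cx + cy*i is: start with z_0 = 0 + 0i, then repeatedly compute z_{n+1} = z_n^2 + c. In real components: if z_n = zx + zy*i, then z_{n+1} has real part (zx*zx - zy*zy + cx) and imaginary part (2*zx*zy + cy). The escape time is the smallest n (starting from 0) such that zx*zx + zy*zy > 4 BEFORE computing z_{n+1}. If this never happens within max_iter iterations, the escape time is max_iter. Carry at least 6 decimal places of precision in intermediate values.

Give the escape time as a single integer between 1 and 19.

z_0 = 0 + 0i, c = -0.7720 + 0.1420i
Iter 1: z = -0.7720 + 0.1420i, |z|^2 = 0.6161
Iter 2: z = -0.1962 + -0.0772i, |z|^2 = 0.0445
Iter 3: z = -0.7395 + 0.1723i, |z|^2 = 0.5765
Iter 4: z = -0.2549 + -0.1128i, |z|^2 = 0.0777
Iter 5: z = -0.7198 + 0.1995i, |z|^2 = 0.5579
Iter 6: z = -0.2937 + -0.1452i, |z|^2 = 0.1074
Iter 7: z = -0.7068 + 0.2273i, |z|^2 = 0.5513
Iter 8: z = -0.3241 + -0.1793i, |z|^2 = 0.1372
Iter 9: z = -0.6991 + 0.2582i, |z|^2 = 0.5555
Iter 10: z = -0.3499 + -0.2191i, |z|^2 = 0.1704
Iter 11: z = -0.6976 + 0.2953i, |z|^2 = 0.5738
Iter 12: z = -0.3726 + -0.2700i, |z|^2 = 0.2117
Iter 13: z = -0.7061 + 0.3432i, |z|^2 = 0.6163
Iter 14: z = -0.3913 + -0.3426i, |z|^2 = 0.2705
Iter 15: z = -0.7363 + 0.4101i, |z|^2 = 0.7104
Iter 16: z = -0.3981 + -0.4620i, |z|^2 = 0.3719
Iter 17: z = -0.8270 + 0.5098i, |z|^2 = 0.9438
Iter 18: z = -0.3480 + -0.7012i, |z|^2 = 0.6128

Answer: 19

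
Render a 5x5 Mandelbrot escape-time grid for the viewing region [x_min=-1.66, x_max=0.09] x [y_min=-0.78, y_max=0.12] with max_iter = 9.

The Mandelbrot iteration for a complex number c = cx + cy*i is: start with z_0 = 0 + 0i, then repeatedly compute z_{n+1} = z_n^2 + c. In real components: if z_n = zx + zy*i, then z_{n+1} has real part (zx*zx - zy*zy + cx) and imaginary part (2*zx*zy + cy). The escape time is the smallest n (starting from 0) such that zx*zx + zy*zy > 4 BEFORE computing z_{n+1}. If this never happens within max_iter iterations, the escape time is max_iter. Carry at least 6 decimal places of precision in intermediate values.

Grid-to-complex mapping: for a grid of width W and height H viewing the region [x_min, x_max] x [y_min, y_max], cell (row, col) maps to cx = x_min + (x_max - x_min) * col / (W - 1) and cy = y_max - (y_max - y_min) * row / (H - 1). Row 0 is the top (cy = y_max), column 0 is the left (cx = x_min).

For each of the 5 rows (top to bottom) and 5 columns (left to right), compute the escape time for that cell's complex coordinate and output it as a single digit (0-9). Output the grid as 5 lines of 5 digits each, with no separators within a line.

(row=0, col=0): c = -1.6600 + 0.1200i → escape time 5
(row=0, col=1): c = -1.2225 + 0.1200i → escape time 9
(row=0, col=2): c = -0.7850 + 0.1200i → escape time 9
(row=0, col=3): c = -0.3475 + 0.1200i → escape time 9
(row=0, col=4): c = 0.0900 + 0.1200i → escape time 9
(row=1, col=0): c = -1.6600 + -0.1050i → escape time 6
(row=1, col=1): c = -1.2225 + -0.1050i → escape time 9
(row=1, col=2): c = -0.7850 + -0.1050i → escape time 9
(row=1, col=3): c = -0.3475 + -0.1050i → escape time 9
(row=1, col=4): c = 0.0900 + -0.1050i → escape time 9
(row=2, col=0): c = -1.6600 + -0.3300i → escape time 4
(row=2, col=1): c = -1.2225 + -0.3300i → escape time 9
(row=2, col=2): c = -0.7850 + -0.3300i → escape time 9
(row=2, col=3): c = -0.3475 + -0.3300i → escape time 9
(row=2, col=4): c = 0.0900 + -0.3300i → escape time 9
(row=3, col=0): c = -1.6600 + -0.5550i → escape time 3
(row=3, col=1): c = -1.2225 + -0.5550i → escape time 4
(row=3, col=2): c = -0.7850 + -0.5550i → escape time 6
(row=3, col=3): c = -0.3475 + -0.5550i → escape time 9
(row=3, col=4): c = 0.0900 + -0.5550i → escape time 9
(row=4, col=0): c = -1.6600 + -0.7800i → escape time 3
(row=4, col=1): c = -1.2225 + -0.7800i → escape time 3
(row=4, col=2): c = -0.7850 + -0.7800i → escape time 4
(row=4, col=3): c = -0.3475 + -0.7800i → escape time 7
(row=4, col=4): c = 0.0900 + -0.7800i → escape time 7

Answer: 59999
69999
49999
34699
33477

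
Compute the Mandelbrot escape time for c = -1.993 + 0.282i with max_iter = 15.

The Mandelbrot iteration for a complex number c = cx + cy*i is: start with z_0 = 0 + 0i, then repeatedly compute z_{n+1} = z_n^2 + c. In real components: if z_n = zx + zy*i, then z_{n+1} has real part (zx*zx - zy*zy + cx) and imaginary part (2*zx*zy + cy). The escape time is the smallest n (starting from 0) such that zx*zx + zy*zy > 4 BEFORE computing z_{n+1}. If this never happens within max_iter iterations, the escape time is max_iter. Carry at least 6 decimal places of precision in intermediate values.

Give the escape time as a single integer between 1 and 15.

Answer: 1

Derivation:
z_0 = 0 + 0i, c = -1.9930 + 0.2820i
Iter 1: z = -1.9930 + 0.2820i, |z|^2 = 4.0516
Escaped at iteration 1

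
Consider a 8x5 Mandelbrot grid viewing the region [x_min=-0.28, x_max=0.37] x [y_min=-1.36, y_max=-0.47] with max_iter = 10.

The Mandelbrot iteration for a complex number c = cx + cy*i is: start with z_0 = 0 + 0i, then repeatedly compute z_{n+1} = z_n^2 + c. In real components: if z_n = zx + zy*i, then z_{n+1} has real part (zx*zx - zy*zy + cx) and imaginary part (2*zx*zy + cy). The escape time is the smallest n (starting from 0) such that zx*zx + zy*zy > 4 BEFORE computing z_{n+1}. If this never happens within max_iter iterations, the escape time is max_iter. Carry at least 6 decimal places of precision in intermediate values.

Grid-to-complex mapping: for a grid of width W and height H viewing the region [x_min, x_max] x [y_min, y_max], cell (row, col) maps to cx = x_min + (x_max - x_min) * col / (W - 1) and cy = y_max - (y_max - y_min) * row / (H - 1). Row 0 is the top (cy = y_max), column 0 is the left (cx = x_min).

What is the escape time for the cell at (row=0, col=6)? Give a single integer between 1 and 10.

Answer: 10

Derivation:
z_0 = 0 + 0i, c = 0.2771 + -0.4700i
Iter 1: z = 0.2771 + -0.4700i, |z|^2 = 0.2977
Iter 2: z = 0.1331 + -0.7305i, |z|^2 = 0.5514
Iter 3: z = -0.2388 + -0.6644i, |z|^2 = 0.4984
Iter 4: z = -0.1072 + -0.1527i, |z|^2 = 0.0348
Iter 5: z = 0.2653 + -0.4373i, |z|^2 = 0.2616
Iter 6: z = 0.1564 + -0.7020i, |z|^2 = 0.5173
Iter 7: z = -0.1913 + -0.6895i, |z|^2 = 0.5120
Iter 8: z = -0.1617 + -0.2062i, |z|^2 = 0.0687
Iter 9: z = 0.2608 + -0.4033i, |z|^2 = 0.2306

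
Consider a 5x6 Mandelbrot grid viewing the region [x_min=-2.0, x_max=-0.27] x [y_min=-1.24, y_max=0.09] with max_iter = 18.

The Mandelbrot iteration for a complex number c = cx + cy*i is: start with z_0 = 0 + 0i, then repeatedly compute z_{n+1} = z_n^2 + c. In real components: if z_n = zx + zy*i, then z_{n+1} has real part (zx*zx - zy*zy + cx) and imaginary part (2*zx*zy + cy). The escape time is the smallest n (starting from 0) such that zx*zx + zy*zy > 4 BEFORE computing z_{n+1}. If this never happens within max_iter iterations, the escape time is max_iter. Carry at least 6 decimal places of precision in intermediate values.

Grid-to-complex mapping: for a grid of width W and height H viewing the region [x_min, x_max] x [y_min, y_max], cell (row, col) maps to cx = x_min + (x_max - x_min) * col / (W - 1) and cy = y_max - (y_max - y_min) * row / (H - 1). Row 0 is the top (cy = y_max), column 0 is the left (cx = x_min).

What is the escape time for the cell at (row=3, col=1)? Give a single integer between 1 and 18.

z_0 = 0 + 0i, c = -1.5675 + -0.7080i
Iter 1: z = -1.5675 + -0.7080i, |z|^2 = 2.9583
Iter 2: z = 0.3883 + 1.5116i, |z|^2 = 2.4356
Iter 3: z = -3.7016 + 0.4659i, |z|^2 = 13.9189
Escaped at iteration 3

Answer: 3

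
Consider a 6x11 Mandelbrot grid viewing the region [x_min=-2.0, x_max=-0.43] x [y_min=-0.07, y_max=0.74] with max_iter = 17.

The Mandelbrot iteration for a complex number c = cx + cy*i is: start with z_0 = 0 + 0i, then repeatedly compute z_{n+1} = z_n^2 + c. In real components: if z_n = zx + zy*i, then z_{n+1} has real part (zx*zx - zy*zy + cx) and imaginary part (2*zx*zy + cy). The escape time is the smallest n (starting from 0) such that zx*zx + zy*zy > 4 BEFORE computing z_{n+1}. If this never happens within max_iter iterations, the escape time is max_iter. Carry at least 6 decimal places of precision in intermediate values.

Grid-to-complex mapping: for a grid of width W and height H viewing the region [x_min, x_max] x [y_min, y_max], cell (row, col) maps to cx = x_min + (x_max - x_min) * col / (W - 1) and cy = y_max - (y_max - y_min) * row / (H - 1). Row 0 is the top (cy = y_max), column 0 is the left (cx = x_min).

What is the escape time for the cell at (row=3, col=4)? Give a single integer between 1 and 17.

Answer: 6

Derivation:
z_0 = 0 + 0i, c = -0.7440 + 0.4970i
Iter 1: z = -0.7440 + 0.4970i, |z|^2 = 0.8005
Iter 2: z = -0.4375 + -0.2425i, |z|^2 = 0.2502
Iter 3: z = -0.6114 + 0.7092i, |z|^2 = 0.8768
Iter 4: z = -0.8731 + -0.3703i, |z|^2 = 0.8994
Iter 5: z = -0.1188 + 1.1436i, |z|^2 = 1.3219
Iter 6: z = -2.0377 + 0.2253i, |z|^2 = 4.2029
Escaped at iteration 6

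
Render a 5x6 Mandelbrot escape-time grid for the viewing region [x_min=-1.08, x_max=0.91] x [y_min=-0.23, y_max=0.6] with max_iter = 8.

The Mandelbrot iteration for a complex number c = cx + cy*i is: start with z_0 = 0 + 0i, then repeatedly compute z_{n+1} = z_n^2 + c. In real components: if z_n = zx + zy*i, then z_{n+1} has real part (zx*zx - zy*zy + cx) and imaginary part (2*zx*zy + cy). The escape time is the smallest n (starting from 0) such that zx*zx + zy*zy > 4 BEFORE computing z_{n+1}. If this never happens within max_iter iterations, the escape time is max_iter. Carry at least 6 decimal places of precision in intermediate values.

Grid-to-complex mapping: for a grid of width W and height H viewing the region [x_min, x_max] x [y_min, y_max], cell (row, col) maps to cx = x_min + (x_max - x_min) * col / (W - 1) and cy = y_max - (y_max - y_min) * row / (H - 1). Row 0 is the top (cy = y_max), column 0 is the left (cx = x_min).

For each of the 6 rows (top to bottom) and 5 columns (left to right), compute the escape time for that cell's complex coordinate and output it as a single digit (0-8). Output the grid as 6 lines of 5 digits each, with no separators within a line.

(row=0, col=0): c = -1.0800 + 0.6000i → escape time 4
(row=0, col=1): c = -0.5825 + 0.6000i → escape time 8
(row=0, col=2): c = -0.0850 + 0.6000i → escape time 8
(row=0, col=3): c = 0.4125 + 0.6000i → escape time 8
(row=0, col=4): c = 0.9100 + 0.6000i → escape time 2
(row=1, col=0): c = -1.0800 + 0.4340i → escape time 6
(row=1, col=1): c = -0.5825 + 0.4340i → escape time 8
(row=1, col=2): c = -0.0850 + 0.4340i → escape time 8
(row=1, col=3): c = 0.4125 + 0.4340i → escape time 8
(row=1, col=4): c = 0.9100 + 0.4340i → escape time 3
(row=2, col=0): c = -1.0800 + 0.2680i → escape time 8
(row=2, col=1): c = -0.5825 + 0.2680i → escape time 8
(row=2, col=2): c = -0.0850 + 0.2680i → escape time 8
(row=2, col=3): c = 0.4125 + 0.2680i → escape time 8
(row=2, col=4): c = 0.9100 + 0.2680i → escape time 3
(row=3, col=0): c = -1.0800 + 0.1020i → escape time 8
(row=3, col=1): c = -0.5825 + 0.1020i → escape time 8
(row=3, col=2): c = -0.0850 + 0.1020i → escape time 8
(row=3, col=3): c = 0.4125 + 0.1020i → escape time 7
(row=3, col=4): c = 0.9100 + 0.1020i → escape time 3
(row=4, col=0): c = -1.0800 + -0.0640i → escape time 8
(row=4, col=1): c = -0.5825 + -0.0640i → escape time 8
(row=4, col=2): c = -0.0850 + -0.0640i → escape time 8
(row=4, col=3): c = 0.4125 + -0.0640i → escape time 6
(row=4, col=4): c = 0.9100 + -0.0640i → escape time 3
(row=5, col=0): c = -1.0800 + -0.2300i → escape time 8
(row=5, col=1): c = -0.5825 + -0.2300i → escape time 8
(row=5, col=2): c = -0.0850 + -0.2300i → escape time 8
(row=5, col=3): c = 0.4125 + -0.2300i → escape time 8
(row=5, col=4): c = 0.9100 + -0.2300i → escape time 3

Answer: 48882
68883
88883
88873
88863
88883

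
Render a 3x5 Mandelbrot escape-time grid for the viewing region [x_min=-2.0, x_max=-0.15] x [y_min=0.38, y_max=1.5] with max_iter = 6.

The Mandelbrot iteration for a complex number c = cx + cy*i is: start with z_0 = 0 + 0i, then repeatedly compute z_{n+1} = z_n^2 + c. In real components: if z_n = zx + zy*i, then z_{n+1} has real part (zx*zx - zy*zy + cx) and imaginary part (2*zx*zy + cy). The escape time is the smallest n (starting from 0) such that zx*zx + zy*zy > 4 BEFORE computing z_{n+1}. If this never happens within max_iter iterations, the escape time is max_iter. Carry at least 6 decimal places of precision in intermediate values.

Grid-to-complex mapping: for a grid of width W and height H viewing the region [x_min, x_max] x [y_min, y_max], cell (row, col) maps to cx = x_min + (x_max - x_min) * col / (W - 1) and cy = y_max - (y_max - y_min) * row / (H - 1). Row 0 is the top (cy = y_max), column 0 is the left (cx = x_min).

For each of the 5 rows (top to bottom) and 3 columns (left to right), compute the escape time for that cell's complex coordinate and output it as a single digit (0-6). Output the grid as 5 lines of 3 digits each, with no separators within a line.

(row=0, col=0): c = -2.0000 + 1.5000i → escape time 1
(row=0, col=1): c = -1.0750 + 1.5000i → escape time 2
(row=0, col=2): c = -0.1500 + 1.5000i → escape time 2
(row=1, col=0): c = -2.0000 + 1.2200i → escape time 1
(row=1, col=1): c = -1.0750 + 1.2200i → escape time 3
(row=1, col=2): c = -0.1500 + 1.2200i → escape time 3
(row=2, col=0): c = -2.0000 + 0.9400i → escape time 1
(row=2, col=1): c = -1.0750 + 0.9400i → escape time 3
(row=2, col=2): c = -0.1500 + 0.9400i → escape time 6
(row=3, col=0): c = -2.0000 + 0.6600i → escape time 1
(row=3, col=1): c = -1.0750 + 0.6600i → escape time 4
(row=3, col=2): c = -0.1500 + 0.6600i → escape time 6
(row=4, col=0): c = -2.0000 + 0.3800i → escape time 1
(row=4, col=1): c = -1.0750 + 0.3800i → escape time 6
(row=4, col=2): c = -0.1500 + 0.3800i → escape time 6

Answer: 122
133
136
146
166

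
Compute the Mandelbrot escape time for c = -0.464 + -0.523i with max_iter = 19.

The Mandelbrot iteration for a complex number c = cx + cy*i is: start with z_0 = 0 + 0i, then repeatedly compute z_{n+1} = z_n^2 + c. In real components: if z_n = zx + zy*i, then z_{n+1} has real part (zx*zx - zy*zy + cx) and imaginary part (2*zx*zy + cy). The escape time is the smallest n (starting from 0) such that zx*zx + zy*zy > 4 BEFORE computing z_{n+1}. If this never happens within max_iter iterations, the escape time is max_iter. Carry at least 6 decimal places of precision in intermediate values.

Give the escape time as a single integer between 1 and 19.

Answer: 19

Derivation:
z_0 = 0 + 0i, c = -0.4640 + -0.5230i
Iter 1: z = -0.4640 + -0.5230i, |z|^2 = 0.4888
Iter 2: z = -0.5222 + -0.0377i, |z|^2 = 0.2741
Iter 3: z = -0.1927 + -0.4837i, |z|^2 = 0.2711
Iter 4: z = -0.6608 + -0.3366i, |z|^2 = 0.5500
Iter 5: z = -0.1406 + -0.0781i, |z|^2 = 0.0259
Iter 6: z = -0.4503 + -0.5010i, |z|^2 = 0.4538
Iter 7: z = -0.5122 + -0.0718i, |z|^2 = 0.2675
Iter 8: z = -0.2068 + -0.4495i, |z|^2 = 0.2448
Iter 9: z = -0.6233 + -0.3371i, |z|^2 = 0.5021
Iter 10: z = -0.1892 + -0.1028i, |z|^2 = 0.0463
Iter 11: z = -0.4388 + -0.4841i, |z|^2 = 0.4269
Iter 12: z = -0.5058 + -0.0982i, |z|^2 = 0.2655
Iter 13: z = -0.2178 + -0.4237i, |z|^2 = 0.2269
Iter 14: z = -0.5961 + -0.3385i, |z|^2 = 0.4699
Iter 15: z = -0.2232 + -0.1195i, |z|^2 = 0.0641
Iter 16: z = -0.4284 + -0.4697i, |z|^2 = 0.4041
Iter 17: z = -0.5010 + -0.1206i, |z|^2 = 0.2656
Iter 18: z = -0.2275 + -0.4022i, |z|^2 = 0.2135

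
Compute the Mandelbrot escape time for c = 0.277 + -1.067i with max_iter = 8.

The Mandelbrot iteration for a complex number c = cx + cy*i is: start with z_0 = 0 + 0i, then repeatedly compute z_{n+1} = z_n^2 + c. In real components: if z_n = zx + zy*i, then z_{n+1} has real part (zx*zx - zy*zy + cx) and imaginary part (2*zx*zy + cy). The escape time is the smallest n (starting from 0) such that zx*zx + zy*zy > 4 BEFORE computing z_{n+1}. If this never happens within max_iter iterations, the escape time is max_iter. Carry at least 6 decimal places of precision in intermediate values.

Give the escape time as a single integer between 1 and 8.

Answer: 3

Derivation:
z_0 = 0 + 0i, c = 0.2770 + -1.0670i
Iter 1: z = 0.2770 + -1.0670i, |z|^2 = 1.2152
Iter 2: z = -0.7848 + -1.6581i, |z|^2 = 3.3652
Iter 3: z = -1.8565 + 1.5354i, |z|^2 = 5.8042
Escaped at iteration 3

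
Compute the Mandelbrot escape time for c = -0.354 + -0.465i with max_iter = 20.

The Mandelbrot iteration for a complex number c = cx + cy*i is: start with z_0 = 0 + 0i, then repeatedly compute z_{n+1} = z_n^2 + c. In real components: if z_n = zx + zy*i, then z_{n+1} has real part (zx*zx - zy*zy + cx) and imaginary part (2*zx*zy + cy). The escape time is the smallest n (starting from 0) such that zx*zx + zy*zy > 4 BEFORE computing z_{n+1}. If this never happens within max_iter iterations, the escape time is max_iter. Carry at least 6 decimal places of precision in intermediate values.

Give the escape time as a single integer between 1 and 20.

z_0 = 0 + 0i, c = -0.3540 + -0.4650i
Iter 1: z = -0.3540 + -0.4650i, |z|^2 = 0.3415
Iter 2: z = -0.4449 + -0.1358i, |z|^2 = 0.2164
Iter 3: z = -0.1745 + -0.3442i, |z|^2 = 0.1489
Iter 4: z = -0.4420 + -0.3449i, |z|^2 = 0.3143
Iter 5: z = -0.2776 + -0.1601i, |z|^2 = 0.1027
Iter 6: z = -0.3026 + -0.3761i, |z|^2 = 0.2330
Iter 7: z = -0.4039 + -0.2374i, |z|^2 = 0.2195
Iter 8: z = -0.2472 + -0.2732i, |z|^2 = 0.1358
Iter 9: z = -0.3675 + -0.3299i, |z|^2 = 0.2439
Iter 10: z = -0.3277 + -0.2225i, |z|^2 = 0.1569
Iter 11: z = -0.2961 + -0.3192i, |z|^2 = 0.1895
Iter 12: z = -0.3682 + -0.2760i, |z|^2 = 0.2117
Iter 13: z = -0.2946 + -0.2618i, |z|^2 = 0.1553
Iter 14: z = -0.3357 + -0.3108i, |z|^2 = 0.2093
Iter 15: z = -0.3379 + -0.2563i, |z|^2 = 0.1799
Iter 16: z = -0.3056 + -0.2918i, |z|^2 = 0.1785
Iter 17: z = -0.3458 + -0.2867i, |z|^2 = 0.2018
Iter 18: z = -0.3166 + -0.2667i, |z|^2 = 0.1714
Iter 19: z = -0.3249 + -0.2961i, |z|^2 = 0.1932

Answer: 20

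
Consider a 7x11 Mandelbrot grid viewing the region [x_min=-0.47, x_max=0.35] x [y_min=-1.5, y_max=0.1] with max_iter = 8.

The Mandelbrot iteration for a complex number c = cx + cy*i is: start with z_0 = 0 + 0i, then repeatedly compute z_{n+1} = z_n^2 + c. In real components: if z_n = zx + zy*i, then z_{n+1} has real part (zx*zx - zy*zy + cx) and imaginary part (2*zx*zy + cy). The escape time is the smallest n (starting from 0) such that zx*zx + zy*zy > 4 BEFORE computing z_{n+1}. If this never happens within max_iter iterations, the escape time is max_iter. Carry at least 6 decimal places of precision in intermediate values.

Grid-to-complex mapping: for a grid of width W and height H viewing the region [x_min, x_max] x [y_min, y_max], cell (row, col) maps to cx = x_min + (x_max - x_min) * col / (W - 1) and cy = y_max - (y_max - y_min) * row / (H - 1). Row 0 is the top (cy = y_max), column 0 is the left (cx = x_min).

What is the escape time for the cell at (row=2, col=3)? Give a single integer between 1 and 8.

Answer: 8

Derivation:
z_0 = 0 + 0i, c = -0.0600 + -0.2200i
Iter 1: z = -0.0600 + -0.2200i, |z|^2 = 0.0520
Iter 2: z = -0.1048 + -0.1936i, |z|^2 = 0.0485
Iter 3: z = -0.0865 + -0.1794i, |z|^2 = 0.0397
Iter 4: z = -0.0847 + -0.1890i, |z|^2 = 0.0429
Iter 5: z = -0.0885 + -0.1880i, |z|^2 = 0.0432
Iter 6: z = -0.0875 + -0.1867i, |z|^2 = 0.0425
Iter 7: z = -0.0872 + -0.1873i, |z|^2 = 0.0427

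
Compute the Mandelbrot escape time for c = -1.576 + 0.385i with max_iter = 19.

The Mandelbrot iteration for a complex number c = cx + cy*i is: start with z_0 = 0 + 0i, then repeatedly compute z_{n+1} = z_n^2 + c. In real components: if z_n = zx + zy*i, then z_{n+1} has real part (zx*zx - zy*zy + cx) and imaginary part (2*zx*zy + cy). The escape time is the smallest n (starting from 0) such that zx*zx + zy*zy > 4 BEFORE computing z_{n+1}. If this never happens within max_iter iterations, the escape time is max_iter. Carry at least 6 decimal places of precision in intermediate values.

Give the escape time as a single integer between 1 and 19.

Answer: 4

Derivation:
z_0 = 0 + 0i, c = -1.5760 + 0.3850i
Iter 1: z = -1.5760 + 0.3850i, |z|^2 = 2.6320
Iter 2: z = 0.7596 + -0.8285i, |z|^2 = 1.2634
Iter 3: z = -1.6855 + -0.8736i, |z|^2 = 3.6042
Iter 4: z = 0.5018 + 3.3300i, |z|^2 = 11.3406
Escaped at iteration 4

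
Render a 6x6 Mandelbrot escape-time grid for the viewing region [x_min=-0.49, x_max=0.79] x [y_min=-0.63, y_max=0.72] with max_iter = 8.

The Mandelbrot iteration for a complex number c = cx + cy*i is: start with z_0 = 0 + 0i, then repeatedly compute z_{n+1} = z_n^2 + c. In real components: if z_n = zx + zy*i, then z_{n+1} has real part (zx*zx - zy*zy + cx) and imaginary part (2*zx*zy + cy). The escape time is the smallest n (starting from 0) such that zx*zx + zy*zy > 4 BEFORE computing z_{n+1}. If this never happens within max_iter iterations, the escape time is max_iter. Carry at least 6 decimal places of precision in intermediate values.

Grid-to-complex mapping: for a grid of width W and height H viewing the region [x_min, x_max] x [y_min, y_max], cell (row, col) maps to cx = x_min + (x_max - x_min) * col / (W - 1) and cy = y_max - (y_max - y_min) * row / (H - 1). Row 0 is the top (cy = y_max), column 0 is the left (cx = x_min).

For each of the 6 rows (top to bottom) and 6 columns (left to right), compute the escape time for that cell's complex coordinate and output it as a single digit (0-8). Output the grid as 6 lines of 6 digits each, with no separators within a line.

Answer: 788632
888843
888853
888853
888843
888843

Derivation:
(row=0, col=0): c = -0.4900 + 0.7200i → escape time 7
(row=0, col=1): c = -0.2340 + 0.7200i → escape time 8
(row=0, col=2): c = 0.0220 + 0.7200i → escape time 8
(row=0, col=3): c = 0.2780 + 0.7200i → escape time 6
(row=0, col=4): c = 0.5340 + 0.7200i → escape time 3
(row=0, col=5): c = 0.7900 + 0.7200i → escape time 2
(row=1, col=0): c = -0.4900 + 0.4500i → escape time 8
(row=1, col=1): c = -0.2340 + 0.4500i → escape time 8
(row=1, col=2): c = 0.0220 + 0.4500i → escape time 8
(row=1, col=3): c = 0.2780 + 0.4500i → escape time 8
(row=1, col=4): c = 0.5340 + 0.4500i → escape time 4
(row=1, col=5): c = 0.7900 + 0.4500i → escape time 3
(row=2, col=0): c = -0.4900 + 0.1800i → escape time 8
(row=2, col=1): c = -0.2340 + 0.1800i → escape time 8
(row=2, col=2): c = 0.0220 + 0.1800i → escape time 8
(row=2, col=3): c = 0.2780 + 0.1800i → escape time 8
(row=2, col=4): c = 0.5340 + 0.1800i → escape time 5
(row=2, col=5): c = 0.7900 + 0.1800i → escape time 3
(row=3, col=0): c = -0.4900 + -0.0900i → escape time 8
(row=3, col=1): c = -0.2340 + -0.0900i → escape time 8
(row=3, col=2): c = 0.0220 + -0.0900i → escape time 8
(row=3, col=3): c = 0.2780 + -0.0900i → escape time 8
(row=3, col=4): c = 0.5340 + -0.0900i → escape time 5
(row=3, col=5): c = 0.7900 + -0.0900i → escape time 3
(row=4, col=0): c = -0.4900 + -0.3600i → escape time 8
(row=4, col=1): c = -0.2340 + -0.3600i → escape time 8
(row=4, col=2): c = 0.0220 + -0.3600i → escape time 8
(row=4, col=3): c = 0.2780 + -0.3600i → escape time 8
(row=4, col=4): c = 0.5340 + -0.3600i → escape time 4
(row=4, col=5): c = 0.7900 + -0.3600i → escape time 3
(row=5, col=0): c = -0.4900 + -0.6300i → escape time 8
(row=5, col=1): c = -0.2340 + -0.6300i → escape time 8
(row=5, col=2): c = 0.0220 + -0.6300i → escape time 8
(row=5, col=3): c = 0.2780 + -0.6300i → escape time 8
(row=5, col=4): c = 0.5340 + -0.6300i → escape time 4
(row=5, col=5): c = 0.7900 + -0.6300i → escape time 3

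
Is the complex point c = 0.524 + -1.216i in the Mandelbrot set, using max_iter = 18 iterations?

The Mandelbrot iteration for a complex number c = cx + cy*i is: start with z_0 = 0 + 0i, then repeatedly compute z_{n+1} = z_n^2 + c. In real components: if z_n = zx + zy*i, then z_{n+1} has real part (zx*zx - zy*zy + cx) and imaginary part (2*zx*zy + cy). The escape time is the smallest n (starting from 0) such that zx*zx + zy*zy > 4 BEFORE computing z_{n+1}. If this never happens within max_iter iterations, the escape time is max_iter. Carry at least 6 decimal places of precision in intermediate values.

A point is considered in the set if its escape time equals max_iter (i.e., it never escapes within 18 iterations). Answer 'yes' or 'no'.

z_0 = 0 + 0i, c = 0.5240 + -1.2160i
Iter 1: z = 0.5240 + -1.2160i, |z|^2 = 1.7532
Iter 2: z = -0.6801 + -2.4904i, |z|^2 = 6.6644
Escaped at iteration 2

Answer: no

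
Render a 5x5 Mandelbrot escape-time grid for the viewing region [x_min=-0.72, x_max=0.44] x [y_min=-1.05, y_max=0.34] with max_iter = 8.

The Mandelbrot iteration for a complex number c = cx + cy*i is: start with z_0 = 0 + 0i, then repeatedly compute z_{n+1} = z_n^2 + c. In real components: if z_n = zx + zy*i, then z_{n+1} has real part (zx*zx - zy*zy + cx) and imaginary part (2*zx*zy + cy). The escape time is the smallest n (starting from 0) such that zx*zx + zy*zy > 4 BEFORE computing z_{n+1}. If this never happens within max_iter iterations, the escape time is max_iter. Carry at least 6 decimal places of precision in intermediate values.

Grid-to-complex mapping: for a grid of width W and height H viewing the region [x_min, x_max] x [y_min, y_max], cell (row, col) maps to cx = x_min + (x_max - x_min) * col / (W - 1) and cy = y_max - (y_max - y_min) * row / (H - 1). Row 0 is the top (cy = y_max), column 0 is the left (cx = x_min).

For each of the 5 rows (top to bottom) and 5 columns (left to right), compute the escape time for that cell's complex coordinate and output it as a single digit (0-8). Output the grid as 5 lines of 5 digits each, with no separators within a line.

(row=0, col=0): c = -0.7200 + 0.3400i → escape time 8
(row=0, col=1): c = -0.4300 + 0.3400i → escape time 8
(row=0, col=2): c = -0.1400 + 0.3400i → escape time 8
(row=0, col=3): c = 0.1500 + 0.3400i → escape time 8
(row=0, col=4): c = 0.4400 + 0.3400i → escape time 8
(row=1, col=0): c = -0.7200 + -0.0075i → escape time 8
(row=1, col=1): c = -0.4300 + -0.0075i → escape time 8
(row=1, col=2): c = -0.1400 + -0.0075i → escape time 8
(row=1, col=3): c = 0.1500 + -0.0075i → escape time 8
(row=1, col=4): c = 0.4400 + -0.0075i → escape time 6
(row=2, col=0): c = -0.7200 + -0.3550i → escape time 8
(row=2, col=1): c = -0.4300 + -0.3550i → escape time 8
(row=2, col=2): c = -0.1400 + -0.3550i → escape time 8
(row=2, col=3): c = 0.1500 + -0.3550i → escape time 8
(row=2, col=4): c = 0.4400 + -0.3550i → escape time 8
(row=3, col=0): c = -0.7200 + -0.7025i → escape time 5
(row=3, col=1): c = -0.4300 + -0.7025i → escape time 8
(row=3, col=2): c = -0.1400 + -0.7025i → escape time 8
(row=3, col=3): c = 0.1500 + -0.7025i → escape time 7
(row=3, col=4): c = 0.4400 + -0.7025i → escape time 4
(row=4, col=0): c = -0.7200 + -1.0500i → escape time 3
(row=4, col=1): c = -0.4300 + -1.0500i → escape time 4
(row=4, col=2): c = -0.1400 + -1.0500i → escape time 8
(row=4, col=3): c = 0.1500 + -1.0500i → escape time 4
(row=4, col=4): c = 0.4400 + -1.0500i → escape time 2

Answer: 88888
88886
88888
58874
34842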